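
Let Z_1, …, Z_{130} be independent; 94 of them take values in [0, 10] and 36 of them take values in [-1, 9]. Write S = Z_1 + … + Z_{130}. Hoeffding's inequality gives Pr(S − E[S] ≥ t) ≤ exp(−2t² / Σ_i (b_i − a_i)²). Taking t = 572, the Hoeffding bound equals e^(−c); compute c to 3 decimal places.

Σ(b_i − a_i)² = 94·10² + 36·10² = 13000.
c = 2t² / 13000 = 2·572² / 13000 = 50.3360.

50.336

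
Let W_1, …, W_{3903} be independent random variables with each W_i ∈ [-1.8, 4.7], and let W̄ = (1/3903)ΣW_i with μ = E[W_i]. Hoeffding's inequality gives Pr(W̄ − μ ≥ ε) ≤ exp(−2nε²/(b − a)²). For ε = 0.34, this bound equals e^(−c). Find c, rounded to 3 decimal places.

c = 2nε²/(b − a)² = 2·3903·0.34² / 6.5² = 21.3580.

21.358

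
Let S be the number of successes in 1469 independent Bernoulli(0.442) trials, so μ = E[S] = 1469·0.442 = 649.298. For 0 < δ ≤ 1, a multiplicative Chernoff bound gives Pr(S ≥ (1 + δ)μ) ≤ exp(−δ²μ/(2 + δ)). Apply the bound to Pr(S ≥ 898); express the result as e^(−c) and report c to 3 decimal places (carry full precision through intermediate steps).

Write 898 = (1 + δ)μ, so δ = 898/649.298 − 1 = 0.3830321…
Then the exponent is δ²μ/(2 + δ) = (898 − μ)² / (μ·(2 + δ)) = 39.974643.

39.975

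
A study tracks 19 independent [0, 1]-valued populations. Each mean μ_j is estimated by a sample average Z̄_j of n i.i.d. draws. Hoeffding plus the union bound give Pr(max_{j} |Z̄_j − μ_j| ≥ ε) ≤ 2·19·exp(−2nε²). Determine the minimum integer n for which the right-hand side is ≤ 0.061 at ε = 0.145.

Need 2·19·exp(−2nε²) ≤ 0.061, i.e. exp(−2nε²) ≤ 0.061/38.
So 2nε² ≥ ln(38/0.061) = 6.434468.
Hence n ≥ 6.434468/(2·0.145²) = 153.019.
The smallest integer n is 154.

154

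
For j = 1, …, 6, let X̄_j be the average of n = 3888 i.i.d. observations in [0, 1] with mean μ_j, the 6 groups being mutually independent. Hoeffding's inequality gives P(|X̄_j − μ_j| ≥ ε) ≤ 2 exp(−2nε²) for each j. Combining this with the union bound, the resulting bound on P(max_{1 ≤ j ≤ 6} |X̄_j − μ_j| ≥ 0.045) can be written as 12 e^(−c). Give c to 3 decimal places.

15.746

Union bound over the 6 events: P(max_{1 ≤ j ≤ 6} |X̄_j − μ_j| ≥ 0.045) ≤ 6·2·exp(−2nε²) = 12 exp(−2·3888·0.045²).
So c = 2·3888·0.045² = 15.7464.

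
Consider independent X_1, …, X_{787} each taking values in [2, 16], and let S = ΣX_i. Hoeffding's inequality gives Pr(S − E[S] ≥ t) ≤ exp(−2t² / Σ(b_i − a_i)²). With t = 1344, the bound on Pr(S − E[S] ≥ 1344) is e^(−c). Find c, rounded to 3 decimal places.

23.421

Σ(b_i − a_i)² = 787·(14)² = 154252.
c = 2t²/154252 = 2·1344²/154252 = 23.4206.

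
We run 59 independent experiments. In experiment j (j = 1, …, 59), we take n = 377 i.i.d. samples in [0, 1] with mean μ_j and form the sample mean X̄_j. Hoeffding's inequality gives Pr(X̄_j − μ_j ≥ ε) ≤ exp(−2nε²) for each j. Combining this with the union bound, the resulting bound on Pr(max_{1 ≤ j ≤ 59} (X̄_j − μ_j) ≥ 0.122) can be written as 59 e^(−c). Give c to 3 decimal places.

11.223

Union bound over the 59 events: Pr(max_{1 ≤ j ≤ 59} (X̄_j − μ_j) ≥ 0.122) ≤ 59·exp(−2nε²) = 59 exp(−2·377·0.122²).
So c = 2·377·0.122² = 11.2225.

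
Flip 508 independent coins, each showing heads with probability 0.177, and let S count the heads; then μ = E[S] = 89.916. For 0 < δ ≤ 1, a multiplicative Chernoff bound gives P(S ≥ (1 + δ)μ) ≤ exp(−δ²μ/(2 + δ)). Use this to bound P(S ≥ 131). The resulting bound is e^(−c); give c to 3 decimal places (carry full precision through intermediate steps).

7.640

Write 131 = (1 + δ)μ, so δ = 131/89.916 − 1 = 0.4569153…
Then the exponent is δ²μ/(2 + δ) = (131 − μ)² / (μ·(2 + δ)) = 7.640438.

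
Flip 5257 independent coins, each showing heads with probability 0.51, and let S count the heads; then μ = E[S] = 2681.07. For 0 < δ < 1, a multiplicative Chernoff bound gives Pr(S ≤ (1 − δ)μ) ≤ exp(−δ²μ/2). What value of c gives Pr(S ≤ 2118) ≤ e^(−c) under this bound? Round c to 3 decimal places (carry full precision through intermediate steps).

Write 2118 = (1 − δ)μ, so δ = 1 − 2118/2681.07 = 0.2100169…
Then the exponent is δ²μ/2 = (μ − 2118)²/(2μ) = 59.127107.

59.127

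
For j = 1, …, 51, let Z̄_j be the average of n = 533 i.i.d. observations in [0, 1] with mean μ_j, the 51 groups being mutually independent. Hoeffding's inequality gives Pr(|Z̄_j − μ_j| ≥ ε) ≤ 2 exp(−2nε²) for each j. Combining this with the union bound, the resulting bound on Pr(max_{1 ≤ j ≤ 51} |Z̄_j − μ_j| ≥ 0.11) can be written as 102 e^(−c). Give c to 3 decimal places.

Union bound over the 51 events: Pr(max_{1 ≤ j ≤ 51} |Z̄_j − μ_j| ≥ 0.11) ≤ 51·2·exp(−2nε²) = 102 exp(−2·533·0.11²).
So c = 2·533·0.11² = 12.8986.

12.899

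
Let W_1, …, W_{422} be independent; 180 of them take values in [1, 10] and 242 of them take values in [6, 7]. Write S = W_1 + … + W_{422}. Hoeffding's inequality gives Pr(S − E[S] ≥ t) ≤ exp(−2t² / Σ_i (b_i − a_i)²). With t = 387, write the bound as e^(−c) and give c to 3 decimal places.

Σ(b_i − a_i)² = 180·9² + 242·1² = 14822.
c = 2t² / 14822 = 2·387² / 14822 = 20.2090.

20.209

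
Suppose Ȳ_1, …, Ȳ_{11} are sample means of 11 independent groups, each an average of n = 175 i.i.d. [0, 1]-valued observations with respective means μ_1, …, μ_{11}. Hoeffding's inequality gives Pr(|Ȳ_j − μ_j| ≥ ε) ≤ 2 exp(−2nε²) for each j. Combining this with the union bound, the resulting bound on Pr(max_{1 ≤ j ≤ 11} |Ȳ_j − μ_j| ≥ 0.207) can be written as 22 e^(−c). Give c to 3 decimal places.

Union bound over the 11 events: Pr(max_{1 ≤ j ≤ 11} |Ȳ_j − μ_j| ≥ 0.207) ≤ 11·2·exp(−2nε²) = 22 exp(−2·175·0.207²).
So c = 2·175·0.207² = 14.9971.

14.997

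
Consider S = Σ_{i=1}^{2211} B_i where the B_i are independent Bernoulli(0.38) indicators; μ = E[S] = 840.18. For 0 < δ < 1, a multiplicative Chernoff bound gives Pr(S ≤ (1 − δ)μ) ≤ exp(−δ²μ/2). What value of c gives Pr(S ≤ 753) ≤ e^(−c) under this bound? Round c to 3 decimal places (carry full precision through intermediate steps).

4.523

Write 753 = (1 − δ)μ, so δ = 1 − 753/840.18 = 0.1037635…
Then the exponent is δ²μ/2 = (μ − 753)²/(2μ) = 4.523050.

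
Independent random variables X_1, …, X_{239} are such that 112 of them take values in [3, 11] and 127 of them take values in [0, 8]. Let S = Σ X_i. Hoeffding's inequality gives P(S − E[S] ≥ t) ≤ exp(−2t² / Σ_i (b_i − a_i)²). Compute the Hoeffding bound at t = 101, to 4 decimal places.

Σ(b_i − a_i)² = 112·8² + 127·8² = 15296.
Exponent = 2·101² / 15296 = 1.33381.
Bound = exp(−1.33381) = 0.26347.

0.2635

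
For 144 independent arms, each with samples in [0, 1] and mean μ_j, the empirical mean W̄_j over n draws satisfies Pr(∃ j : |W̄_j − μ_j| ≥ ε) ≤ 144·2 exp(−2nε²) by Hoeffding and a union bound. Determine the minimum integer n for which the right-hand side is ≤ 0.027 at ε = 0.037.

3388

Need 2·144·exp(−2nε²) ≤ 0.027, i.e. exp(−2nε²) ≤ 0.027/288.
So 2nε² ≥ ln(288/0.027) = 9.274879.
Hence n ≥ 9.274879/(2·0.037²) = 3387.465.
The smallest integer n is 3388.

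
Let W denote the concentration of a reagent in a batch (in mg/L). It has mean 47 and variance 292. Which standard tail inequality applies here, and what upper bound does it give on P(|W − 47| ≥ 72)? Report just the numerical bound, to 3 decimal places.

0.056

Mean and variance are known, so Chebyshev's inequality applies.
Chebyshev: P(|W − μ| ≥ t) ≤ Var(W)/t².
Bound = 292 / 5184 = 0.0563.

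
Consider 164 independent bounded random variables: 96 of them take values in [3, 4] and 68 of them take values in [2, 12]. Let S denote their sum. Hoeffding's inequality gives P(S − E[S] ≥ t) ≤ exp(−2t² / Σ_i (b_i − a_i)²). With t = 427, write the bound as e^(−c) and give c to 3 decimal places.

Σ(b_i − a_i)² = 96·1² + 68·10² = 6896.
c = 2t² / 6896 = 2·427² / 6896 = 52.8796.

52.880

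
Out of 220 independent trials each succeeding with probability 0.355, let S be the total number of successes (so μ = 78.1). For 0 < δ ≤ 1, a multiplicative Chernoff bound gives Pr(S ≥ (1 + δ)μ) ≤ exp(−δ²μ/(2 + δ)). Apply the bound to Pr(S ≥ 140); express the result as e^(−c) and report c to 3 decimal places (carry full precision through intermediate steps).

17.568

Write 140 = (1 + δ)μ, so δ = 140/78.1 − 1 = 0.7925736…
Then the exponent is δ²μ/(2 + δ) = (140 − μ)² / (μ·(2 + δ)) = 17.568134.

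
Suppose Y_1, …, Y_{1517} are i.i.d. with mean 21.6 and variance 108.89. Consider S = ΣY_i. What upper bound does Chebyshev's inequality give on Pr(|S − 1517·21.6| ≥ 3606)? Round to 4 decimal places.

Var(S) = n·Var(Y_i) = 1517·108.89 = 165186.13.
Chebyshev: Pr(|S − 1517·21.6| ≥ 3606) ≤ Var(S)/3606² = 165186.13/13003236 = 0.0127.

0.0127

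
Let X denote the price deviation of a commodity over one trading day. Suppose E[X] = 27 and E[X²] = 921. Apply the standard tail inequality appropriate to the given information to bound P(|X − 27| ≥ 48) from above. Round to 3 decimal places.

0.083

The first two moments determine the variance, so Chebyshev's inequality is the sharpest standard bound available.
Var(X) = E[X²] − (E[X])² = 921 − 729 = 192.
Chebyshev's inequality: P(|X − μ| ≥ t) ≤ Var(X)/t² = 192/2304 = 0.0833.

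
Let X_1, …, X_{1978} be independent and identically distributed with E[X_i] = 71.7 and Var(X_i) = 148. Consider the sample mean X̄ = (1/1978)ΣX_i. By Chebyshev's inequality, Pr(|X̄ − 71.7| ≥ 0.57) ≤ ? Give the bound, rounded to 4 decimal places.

0.2303

Var(X̄) = Var(X_i)/n = 148/1978 = 0.074823.
Chebyshev: Pr(|X̄ − 71.7| ≥ 0.57) ≤ Var(X̄)/(0.57)² = 148/(1978·0.57²) = 0.2303.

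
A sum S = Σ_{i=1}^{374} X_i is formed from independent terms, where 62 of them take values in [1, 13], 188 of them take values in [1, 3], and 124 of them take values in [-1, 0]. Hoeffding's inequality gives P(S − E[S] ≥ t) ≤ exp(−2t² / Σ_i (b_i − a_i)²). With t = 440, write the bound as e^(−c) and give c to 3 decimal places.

39.494

Σ(b_i − a_i)² = 62·12² + 188·2² + 124·1² = 9804.
c = 2t² / 9804 = 2·440² / 9804 = 39.4941.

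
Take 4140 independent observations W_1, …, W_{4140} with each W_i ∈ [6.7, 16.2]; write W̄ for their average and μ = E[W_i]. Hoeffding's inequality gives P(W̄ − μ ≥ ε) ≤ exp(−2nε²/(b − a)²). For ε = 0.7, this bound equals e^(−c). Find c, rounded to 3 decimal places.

44.955

c = 2nε²/(b − a)² = 2·4140·0.7² / 9.5² = 44.9551.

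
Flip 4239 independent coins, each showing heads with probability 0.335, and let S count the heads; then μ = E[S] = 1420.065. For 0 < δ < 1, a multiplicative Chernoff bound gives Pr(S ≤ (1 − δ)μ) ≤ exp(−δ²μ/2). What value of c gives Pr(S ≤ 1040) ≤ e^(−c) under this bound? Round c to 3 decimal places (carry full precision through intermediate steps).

Write 1040 = (1 − δ)μ, so δ = 1 − 1040/1420.065 = 0.2676392…
Then the exponent is δ²μ/2 = (μ − 1040)²/(2μ) = 50.860138.

50.860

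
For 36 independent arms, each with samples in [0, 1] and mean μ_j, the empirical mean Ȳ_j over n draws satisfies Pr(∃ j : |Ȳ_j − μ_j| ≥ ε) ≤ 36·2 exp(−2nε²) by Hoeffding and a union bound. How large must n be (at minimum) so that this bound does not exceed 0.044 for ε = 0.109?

312

Need 2·36·exp(−2nε²) ≤ 0.044, i.e. exp(−2nε²) ≤ 0.044/72.
So 2nε² ≥ ln(72/0.044) = 7.400232.
Hence n ≥ 7.400232/(2·0.109²) = 311.431.
The smallest integer n is 312.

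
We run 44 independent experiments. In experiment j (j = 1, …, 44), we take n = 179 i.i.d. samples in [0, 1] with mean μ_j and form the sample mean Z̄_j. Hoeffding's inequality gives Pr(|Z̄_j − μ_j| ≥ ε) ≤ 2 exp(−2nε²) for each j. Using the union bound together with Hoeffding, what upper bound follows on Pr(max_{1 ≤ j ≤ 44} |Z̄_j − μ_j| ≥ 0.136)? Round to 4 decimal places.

0.1172

Per-experiment Hoeffding bound: 2·exp(−2·179·0.136²) = 2·exp(−6.62157) = 0.0026627.
Union bound over 44 events: 44·0.0026627 = 0.11716.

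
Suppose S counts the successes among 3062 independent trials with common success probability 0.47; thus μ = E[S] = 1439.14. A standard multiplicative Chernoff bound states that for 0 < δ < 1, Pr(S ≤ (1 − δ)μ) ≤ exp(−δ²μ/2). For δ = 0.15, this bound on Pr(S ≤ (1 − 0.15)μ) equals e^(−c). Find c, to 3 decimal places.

16.190

c = δ²μ/2 = 0.15²·1439.14/2 = 16.1903.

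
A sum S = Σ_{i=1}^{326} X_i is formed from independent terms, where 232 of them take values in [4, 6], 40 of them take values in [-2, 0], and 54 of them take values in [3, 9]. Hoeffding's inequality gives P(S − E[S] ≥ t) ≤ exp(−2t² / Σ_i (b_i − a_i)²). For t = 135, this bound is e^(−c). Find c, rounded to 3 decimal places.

12.022

Σ(b_i − a_i)² = 232·2² + 40·2² + 54·6² = 3032.
c = 2t² / 3032 = 2·135² / 3032 = 12.0218.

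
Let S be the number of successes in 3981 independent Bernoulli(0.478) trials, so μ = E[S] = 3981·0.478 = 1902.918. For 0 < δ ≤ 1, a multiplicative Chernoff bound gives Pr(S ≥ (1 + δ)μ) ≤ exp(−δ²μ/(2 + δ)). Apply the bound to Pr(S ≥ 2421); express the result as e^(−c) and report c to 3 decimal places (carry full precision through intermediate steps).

62.075

Write 2421 = (1 + δ)μ, so δ = 2421/1902.918 − 1 = 0.2722566…
Then the exponent is δ²μ/(2 + δ) = (2421 − μ)² / (μ·(2 + δ)) = 62.075404.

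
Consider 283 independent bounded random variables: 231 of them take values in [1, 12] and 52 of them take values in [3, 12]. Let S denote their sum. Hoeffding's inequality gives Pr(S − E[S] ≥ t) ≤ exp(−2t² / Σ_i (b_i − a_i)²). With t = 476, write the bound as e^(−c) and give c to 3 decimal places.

14.089

Σ(b_i − a_i)² = 231·11² + 52·9² = 32163.
c = 2t² / 32163 = 2·476² / 32163 = 14.0892.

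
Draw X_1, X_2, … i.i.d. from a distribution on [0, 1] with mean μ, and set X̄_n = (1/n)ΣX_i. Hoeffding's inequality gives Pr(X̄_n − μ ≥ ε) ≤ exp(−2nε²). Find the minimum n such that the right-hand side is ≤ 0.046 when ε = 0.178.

49

Require exp(−2nε²) ≤ 0.046, i.e. 2nε² ≥ ln(1/0.046) = 3.079114.
So n ≥ 3.079114 / (2·0.178²) = 48.591.
The smallest integer n is 49.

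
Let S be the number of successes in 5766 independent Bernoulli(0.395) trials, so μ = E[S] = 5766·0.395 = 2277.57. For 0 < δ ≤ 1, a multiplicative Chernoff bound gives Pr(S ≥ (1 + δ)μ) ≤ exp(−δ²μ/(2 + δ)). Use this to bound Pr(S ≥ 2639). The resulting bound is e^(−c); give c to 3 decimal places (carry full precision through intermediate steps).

Write 2639 = (1 + δ)μ, so δ = 2639/2277.57 − 1 = 0.1586911…
Then the exponent is δ²μ/(2 + δ) = (2639 − μ)² / (μ·(2 + δ)) = 26.569671.

26.570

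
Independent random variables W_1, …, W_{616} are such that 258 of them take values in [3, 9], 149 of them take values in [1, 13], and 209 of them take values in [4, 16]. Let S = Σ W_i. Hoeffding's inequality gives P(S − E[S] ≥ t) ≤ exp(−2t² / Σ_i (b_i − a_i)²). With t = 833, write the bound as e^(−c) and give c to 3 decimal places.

Σ(b_i − a_i)² = 258·6² + 149·12² + 209·12² = 60840.
c = 2t² / 60840 = 2·833² / 60840 = 22.8103.

22.810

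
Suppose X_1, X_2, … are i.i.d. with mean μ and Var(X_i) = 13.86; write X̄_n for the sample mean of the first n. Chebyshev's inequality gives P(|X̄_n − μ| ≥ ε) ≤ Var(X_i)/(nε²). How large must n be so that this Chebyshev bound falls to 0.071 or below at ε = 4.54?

Require 13.86/(n·4.54²) ≤ 0.071, i.e. n ≥ 13.86/(0.071·4.54²) = 9.471.
The smallest integer n is 10.

10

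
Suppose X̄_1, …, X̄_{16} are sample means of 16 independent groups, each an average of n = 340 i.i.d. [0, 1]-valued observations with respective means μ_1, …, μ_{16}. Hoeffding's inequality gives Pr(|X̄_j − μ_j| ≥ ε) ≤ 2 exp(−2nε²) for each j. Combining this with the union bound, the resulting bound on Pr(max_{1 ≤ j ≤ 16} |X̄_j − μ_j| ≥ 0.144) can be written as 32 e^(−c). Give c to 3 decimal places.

Union bound over the 16 events: Pr(max_{1 ≤ j ≤ 16} |X̄_j − μ_j| ≥ 0.144) ≤ 16·2·exp(−2nε²) = 32 exp(−2·340·0.144²).
So c = 2·340·0.144² = 14.1005.

14.100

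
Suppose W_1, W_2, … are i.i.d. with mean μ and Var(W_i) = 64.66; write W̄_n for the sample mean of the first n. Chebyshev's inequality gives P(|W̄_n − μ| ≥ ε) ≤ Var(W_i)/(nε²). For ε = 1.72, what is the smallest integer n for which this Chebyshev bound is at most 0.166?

132

Require 64.66/(n·1.72²) ≤ 0.166, i.e. n ≥ 64.66/(0.166·1.72²) = 131.665.
The smallest integer n is 132.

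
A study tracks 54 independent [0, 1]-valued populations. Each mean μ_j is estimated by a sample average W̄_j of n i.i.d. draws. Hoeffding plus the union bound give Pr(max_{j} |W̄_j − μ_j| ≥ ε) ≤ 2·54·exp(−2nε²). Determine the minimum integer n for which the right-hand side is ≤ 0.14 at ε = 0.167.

120

Need 2·54·exp(−2nε²) ≤ 0.14, i.e. exp(−2nε²) ≤ 0.14/108.
So 2nε² ≥ ln(108/0.14) = 6.648244.
Hence n ≥ 6.648244/(2·0.167²) = 119.191.
The smallest integer n is 120.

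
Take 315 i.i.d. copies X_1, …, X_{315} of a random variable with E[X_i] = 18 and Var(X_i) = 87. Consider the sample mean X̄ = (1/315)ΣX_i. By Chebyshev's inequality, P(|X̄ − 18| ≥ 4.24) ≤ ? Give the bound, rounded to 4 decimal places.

0.0154

Var(X̄) = Var(X_i)/n = 87/315 = 0.27619.
Chebyshev: P(|X̄ − 18| ≥ 4.24) ≤ Var(X̄)/(4.24)² = 87/(315·4.24²) = 0.0154.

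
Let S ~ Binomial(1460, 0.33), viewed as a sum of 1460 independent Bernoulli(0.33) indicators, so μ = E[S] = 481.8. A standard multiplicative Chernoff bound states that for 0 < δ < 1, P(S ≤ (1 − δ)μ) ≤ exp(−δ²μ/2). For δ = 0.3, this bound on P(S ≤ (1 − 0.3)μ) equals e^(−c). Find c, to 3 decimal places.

21.681

c = δ²μ/2 = 0.3²·481.8/2 = 21.6810.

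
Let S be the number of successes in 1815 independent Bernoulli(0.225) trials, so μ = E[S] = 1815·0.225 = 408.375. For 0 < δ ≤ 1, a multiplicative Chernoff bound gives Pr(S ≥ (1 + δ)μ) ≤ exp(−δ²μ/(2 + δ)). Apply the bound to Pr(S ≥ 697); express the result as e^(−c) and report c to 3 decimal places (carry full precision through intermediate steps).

Write 697 = (1 + δ)μ, so δ = 697/408.375 − 1 = 0.7067646…
Then the exponent is δ²μ/(2 + δ) = (697 − μ)² / (μ·(2 + δ)) = 75.363013.

75.363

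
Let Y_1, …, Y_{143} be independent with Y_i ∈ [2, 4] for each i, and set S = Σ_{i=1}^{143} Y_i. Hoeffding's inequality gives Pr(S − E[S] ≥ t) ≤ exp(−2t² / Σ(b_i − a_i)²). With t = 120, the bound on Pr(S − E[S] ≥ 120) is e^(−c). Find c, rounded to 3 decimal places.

50.350

Σ(b_i − a_i)² = 143·(2)² = 572.
c = 2t²/572 = 2·120²/572 = 50.3497.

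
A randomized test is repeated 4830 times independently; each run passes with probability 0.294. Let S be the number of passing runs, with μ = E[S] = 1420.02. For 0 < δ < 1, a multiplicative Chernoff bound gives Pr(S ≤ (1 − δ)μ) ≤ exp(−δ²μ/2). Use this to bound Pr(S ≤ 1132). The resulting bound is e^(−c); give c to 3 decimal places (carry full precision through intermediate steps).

Write 1132 = (1 − δ)μ, so δ = 1 − 1132/1420.02 = 0.2028281…
Then the exponent is δ²μ/2 = (μ − 1132)²/(2μ) = 29.209279.

29.209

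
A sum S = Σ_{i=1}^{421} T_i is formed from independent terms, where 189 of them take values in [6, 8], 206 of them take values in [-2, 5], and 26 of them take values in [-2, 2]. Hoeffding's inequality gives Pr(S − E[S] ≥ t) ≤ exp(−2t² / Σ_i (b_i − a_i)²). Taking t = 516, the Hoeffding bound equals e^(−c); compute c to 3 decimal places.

Σ(b_i − a_i)² = 189·2² + 206·7² + 26·4² = 11266.
c = 2t² / 11266 = 2·516² / 11266 = 47.2672.

47.267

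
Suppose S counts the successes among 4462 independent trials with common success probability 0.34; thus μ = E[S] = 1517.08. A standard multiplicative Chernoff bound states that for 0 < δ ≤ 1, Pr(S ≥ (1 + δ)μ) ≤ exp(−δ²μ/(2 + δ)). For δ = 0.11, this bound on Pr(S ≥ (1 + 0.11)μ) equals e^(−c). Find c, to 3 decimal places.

c = δ²μ/(2 + δ) = 0.11²·1517.08/(2 + 0.11) = 8.6998.

8.700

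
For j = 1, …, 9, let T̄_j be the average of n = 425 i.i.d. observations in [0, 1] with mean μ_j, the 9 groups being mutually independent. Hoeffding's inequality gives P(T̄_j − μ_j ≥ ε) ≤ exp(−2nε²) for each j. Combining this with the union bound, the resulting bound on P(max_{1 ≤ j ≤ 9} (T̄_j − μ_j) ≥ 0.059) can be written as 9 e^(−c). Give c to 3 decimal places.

2.959

Union bound over the 9 events: P(max_{1 ≤ j ≤ 9} (T̄_j − μ_j) ≥ 0.059) ≤ 9·exp(−2nε²) = 9 exp(−2·425·0.059²).
So c = 2·425·0.059² = 2.9588.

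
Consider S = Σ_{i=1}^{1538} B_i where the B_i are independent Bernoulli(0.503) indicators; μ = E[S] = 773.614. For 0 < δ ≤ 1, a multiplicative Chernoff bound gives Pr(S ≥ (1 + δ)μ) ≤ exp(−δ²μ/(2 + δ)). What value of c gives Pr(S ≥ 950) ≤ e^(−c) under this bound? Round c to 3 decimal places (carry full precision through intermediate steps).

18.050

Write 950 = (1 + δ)μ, so δ = 950/773.614 − 1 = 0.2280026…
Then the exponent is δ²μ/(2 + δ) = (950 − μ)² / (μ·(2 + δ)) = 18.050457.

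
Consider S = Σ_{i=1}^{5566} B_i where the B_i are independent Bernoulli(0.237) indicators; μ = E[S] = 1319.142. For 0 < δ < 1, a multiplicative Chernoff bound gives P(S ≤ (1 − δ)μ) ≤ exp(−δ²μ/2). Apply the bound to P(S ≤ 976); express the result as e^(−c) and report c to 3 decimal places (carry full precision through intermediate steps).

Write 976 = (1 − δ)μ, so δ = 1 − 976/1319.142 = 0.2601251…
Then the exponent is δ²μ/2 = (μ − 976)²/(2μ) = 44.629931.

44.630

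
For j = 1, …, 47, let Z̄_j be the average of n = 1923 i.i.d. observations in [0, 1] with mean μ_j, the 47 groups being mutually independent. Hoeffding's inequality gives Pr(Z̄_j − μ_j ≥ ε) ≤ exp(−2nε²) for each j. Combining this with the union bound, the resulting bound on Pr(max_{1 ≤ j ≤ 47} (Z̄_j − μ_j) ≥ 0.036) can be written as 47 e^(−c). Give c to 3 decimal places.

4.984

Union bound over the 47 events: Pr(max_{1 ≤ j ≤ 47} (Z̄_j − μ_j) ≥ 0.036) ≤ 47·exp(−2nε²) = 47 exp(−2·1923·0.036²).
So c = 2·1923·0.036² = 4.9844.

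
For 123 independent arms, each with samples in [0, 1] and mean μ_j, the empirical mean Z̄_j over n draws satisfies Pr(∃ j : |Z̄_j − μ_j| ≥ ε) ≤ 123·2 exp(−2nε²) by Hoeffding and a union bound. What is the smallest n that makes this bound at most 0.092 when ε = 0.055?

Need 2·123·exp(−2nε²) ≤ 0.092, i.e. exp(−2nε²) ≤ 0.092/246.
So 2nε² ≥ ln(246/0.092) = 7.891298.
Hence n ≥ 7.891298/(2·0.055²) = 1304.347.
The smallest integer n is 1305.

1305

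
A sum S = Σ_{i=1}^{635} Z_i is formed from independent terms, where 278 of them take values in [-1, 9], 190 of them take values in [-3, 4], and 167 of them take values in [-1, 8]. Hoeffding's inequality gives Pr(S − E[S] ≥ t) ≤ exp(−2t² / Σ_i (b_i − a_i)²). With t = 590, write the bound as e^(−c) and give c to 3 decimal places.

Σ(b_i − a_i)² = 278·10² + 190·7² + 167·9² = 50637.
c = 2t² / 50637 = 2·590² / 50637 = 13.7488.

13.749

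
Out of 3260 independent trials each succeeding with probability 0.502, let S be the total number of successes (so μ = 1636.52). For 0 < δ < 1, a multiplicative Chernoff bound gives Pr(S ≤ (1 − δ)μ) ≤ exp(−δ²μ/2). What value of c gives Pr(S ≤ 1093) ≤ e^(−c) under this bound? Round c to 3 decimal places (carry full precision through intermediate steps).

Write 1093 = (1 − δ)μ, so δ = 1 − 1093/1636.52 = 0.3321194…
Then the exponent is δ²μ/2 = (μ − 1093)²/(2μ) = 90.256761.

90.257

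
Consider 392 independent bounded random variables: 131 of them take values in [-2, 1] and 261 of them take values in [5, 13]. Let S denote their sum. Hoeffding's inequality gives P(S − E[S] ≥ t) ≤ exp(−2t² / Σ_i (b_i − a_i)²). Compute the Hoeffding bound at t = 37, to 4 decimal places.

Σ(b_i − a_i)² = 131·3² + 261·8² = 17883.
Exponent = 2·37² / 17883 = 0.15311.
Bound = exp(−0.15311) = 0.85804.

0.8580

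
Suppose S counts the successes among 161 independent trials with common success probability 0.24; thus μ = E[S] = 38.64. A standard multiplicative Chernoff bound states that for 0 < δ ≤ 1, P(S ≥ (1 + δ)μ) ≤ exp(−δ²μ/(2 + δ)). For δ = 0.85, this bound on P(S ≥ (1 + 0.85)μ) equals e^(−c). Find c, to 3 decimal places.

c = δ²μ/(2 + δ) = 0.85²·38.64/(2 + 0.85) = 9.7956.

9.796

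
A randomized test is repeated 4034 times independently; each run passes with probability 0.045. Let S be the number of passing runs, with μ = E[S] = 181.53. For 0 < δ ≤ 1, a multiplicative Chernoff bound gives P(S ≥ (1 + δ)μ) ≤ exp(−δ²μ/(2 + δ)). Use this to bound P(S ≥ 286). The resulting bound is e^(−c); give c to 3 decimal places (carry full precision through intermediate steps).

23.344

Write 286 = (1 + δ)μ, so δ = 286/181.53 − 1 = 0.5754972…
Then the exponent is δ²μ/(2 + δ) = (286 − μ)² / (μ·(2 + δ)) = 23.343916.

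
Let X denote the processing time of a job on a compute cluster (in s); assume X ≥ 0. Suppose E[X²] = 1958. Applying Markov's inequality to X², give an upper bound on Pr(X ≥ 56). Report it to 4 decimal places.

0.6244

Since X ≥ 0, the event {X ≥ 56} is the same as {X² ≥ 3136}.
Markov's inequality applied to X² gives Pr(X² ≥ 3136) ≤ E[X²]/3136 = 1958/3136 = 0.6244.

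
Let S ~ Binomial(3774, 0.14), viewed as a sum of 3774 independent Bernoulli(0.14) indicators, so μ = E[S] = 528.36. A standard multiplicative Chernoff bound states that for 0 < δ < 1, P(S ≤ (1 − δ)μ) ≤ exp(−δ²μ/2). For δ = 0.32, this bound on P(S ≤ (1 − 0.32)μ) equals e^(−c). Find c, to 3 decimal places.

c = δ²μ/2 = 0.32²·528.36/2 = 27.0520.

27.052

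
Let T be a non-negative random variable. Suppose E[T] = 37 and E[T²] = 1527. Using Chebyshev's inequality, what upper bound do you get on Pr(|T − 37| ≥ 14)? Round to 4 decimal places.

0.8061

Var(T) = E[T²] − (E[T])² = 1527 − 1369 = 158.
Chebyshev's inequality: Pr(|T − μ| ≥ t) ≤ Var(T)/t² = 158/196 = 0.8061.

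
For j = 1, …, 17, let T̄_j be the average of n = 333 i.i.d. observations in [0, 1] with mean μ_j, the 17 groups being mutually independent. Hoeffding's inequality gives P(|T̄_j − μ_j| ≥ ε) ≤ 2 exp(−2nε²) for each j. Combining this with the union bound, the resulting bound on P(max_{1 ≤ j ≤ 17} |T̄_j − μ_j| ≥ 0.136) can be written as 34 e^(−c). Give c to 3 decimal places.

Union bound over the 17 events: P(max_{1 ≤ j ≤ 17} |T̄_j − μ_j| ≥ 0.136) ≤ 17·2·exp(−2nε²) = 34 exp(−2·333·0.136²).
So c = 2·333·0.136² = 12.3183.

12.318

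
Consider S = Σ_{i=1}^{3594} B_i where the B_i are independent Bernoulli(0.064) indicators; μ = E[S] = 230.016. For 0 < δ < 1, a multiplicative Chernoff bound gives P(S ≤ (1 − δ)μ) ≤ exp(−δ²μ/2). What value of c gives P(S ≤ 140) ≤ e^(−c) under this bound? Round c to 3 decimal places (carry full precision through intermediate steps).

Write 140 = (1 − δ)μ, so δ = 1 − 140/230.016 = 0.3913467…
Then the exponent is δ²μ/2 = (μ − 140)²/(2μ) = 17.613732.

17.614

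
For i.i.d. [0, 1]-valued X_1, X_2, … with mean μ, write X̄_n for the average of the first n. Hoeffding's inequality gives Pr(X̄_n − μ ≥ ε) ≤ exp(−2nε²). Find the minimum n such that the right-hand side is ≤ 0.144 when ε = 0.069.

Require exp(−2nε²) ≤ 0.144, i.e. 2nε² ≥ ln(1/0.144) = 1.937942.
So n ≥ 1.937942 / (2·0.069²) = 203.523.
The smallest integer n is 204.

204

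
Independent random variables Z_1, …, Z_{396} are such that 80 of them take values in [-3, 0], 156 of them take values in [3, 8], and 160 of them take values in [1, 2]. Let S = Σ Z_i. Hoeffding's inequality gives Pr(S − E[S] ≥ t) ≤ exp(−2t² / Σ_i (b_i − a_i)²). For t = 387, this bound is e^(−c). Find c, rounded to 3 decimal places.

Σ(b_i − a_i)² = 80·3² + 156·5² + 160·1² = 4780.
c = 2t² / 4780 = 2·387² / 4780 = 62.6649.

62.665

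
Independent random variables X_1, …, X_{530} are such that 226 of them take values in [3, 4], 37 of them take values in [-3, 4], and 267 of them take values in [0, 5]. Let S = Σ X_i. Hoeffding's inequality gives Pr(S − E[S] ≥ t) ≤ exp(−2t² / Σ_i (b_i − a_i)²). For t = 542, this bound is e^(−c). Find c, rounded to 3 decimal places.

67.423

Σ(b_i − a_i)² = 226·1² + 37·7² + 267·5² = 8714.
c = 2t² / 8714 = 2·542² / 8714 = 67.4235.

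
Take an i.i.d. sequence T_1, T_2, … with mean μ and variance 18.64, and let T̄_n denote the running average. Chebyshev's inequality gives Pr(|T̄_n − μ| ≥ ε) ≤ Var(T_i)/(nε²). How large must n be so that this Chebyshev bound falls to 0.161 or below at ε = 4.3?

7

Require 18.64/(n·4.3²) ≤ 0.161, i.e. n ≥ 18.64/(0.161·4.3²) = 6.262.
The smallest integer n is 7.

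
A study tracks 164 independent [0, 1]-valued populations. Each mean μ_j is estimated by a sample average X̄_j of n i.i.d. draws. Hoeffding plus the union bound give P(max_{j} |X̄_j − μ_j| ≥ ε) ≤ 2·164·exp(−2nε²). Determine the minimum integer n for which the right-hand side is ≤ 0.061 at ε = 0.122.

Need 2·164·exp(−2nε²) ≤ 0.061, i.e. exp(−2nε²) ≤ 0.061/328.
So 2nε² ≥ ln(328/0.061) = 8.589895.
Hence n ≥ 8.589895/(2·0.122²) = 288.561.
The smallest integer n is 289.

289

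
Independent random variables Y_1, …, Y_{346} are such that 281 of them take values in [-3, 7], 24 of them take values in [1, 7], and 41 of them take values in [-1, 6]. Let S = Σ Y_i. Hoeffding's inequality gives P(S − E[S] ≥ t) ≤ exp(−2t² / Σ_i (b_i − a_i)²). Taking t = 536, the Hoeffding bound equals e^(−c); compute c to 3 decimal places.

18.551

Σ(b_i − a_i)² = 281·10² + 24·6² + 41·7² = 30973.
c = 2t² / 30973 = 2·536² / 30973 = 18.5514.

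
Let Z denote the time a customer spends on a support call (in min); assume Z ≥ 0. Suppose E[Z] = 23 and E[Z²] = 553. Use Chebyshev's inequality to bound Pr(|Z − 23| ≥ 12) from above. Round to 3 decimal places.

0.167

Var(Z) = E[Z²] − (E[Z])² = 553 − 529 = 24.
Chebyshev's inequality: Pr(|Z − μ| ≥ t) ≤ Var(Z)/t² = 24/144 = 0.1667.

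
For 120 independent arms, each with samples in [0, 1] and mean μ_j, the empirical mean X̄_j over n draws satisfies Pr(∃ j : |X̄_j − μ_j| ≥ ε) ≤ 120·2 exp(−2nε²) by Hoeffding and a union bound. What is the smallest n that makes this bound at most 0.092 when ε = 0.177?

126

Need 2·120·exp(−2nε²) ≤ 0.092, i.e. exp(−2nε²) ≤ 0.092/240.
So 2nε² ≥ ln(240/0.092) = 7.866606.
Hence n ≥ 7.866606/(2·0.177²) = 125.548.
The smallest integer n is 126.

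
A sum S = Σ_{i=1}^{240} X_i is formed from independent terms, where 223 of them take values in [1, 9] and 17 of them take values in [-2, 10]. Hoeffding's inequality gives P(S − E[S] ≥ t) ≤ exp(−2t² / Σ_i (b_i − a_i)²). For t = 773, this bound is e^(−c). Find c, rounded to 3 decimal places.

71.475

Σ(b_i − a_i)² = 223·8² + 17·12² = 16720.
c = 2t² / 16720 = 2·773² / 16720 = 71.4748.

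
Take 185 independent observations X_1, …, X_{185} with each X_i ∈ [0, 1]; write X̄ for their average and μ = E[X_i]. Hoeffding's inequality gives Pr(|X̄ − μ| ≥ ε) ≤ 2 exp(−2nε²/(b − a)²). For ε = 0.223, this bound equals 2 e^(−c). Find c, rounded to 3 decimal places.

18.400

c = 2nε²/(b − a)² = 2·185·0.223² / 1² = 18.3997.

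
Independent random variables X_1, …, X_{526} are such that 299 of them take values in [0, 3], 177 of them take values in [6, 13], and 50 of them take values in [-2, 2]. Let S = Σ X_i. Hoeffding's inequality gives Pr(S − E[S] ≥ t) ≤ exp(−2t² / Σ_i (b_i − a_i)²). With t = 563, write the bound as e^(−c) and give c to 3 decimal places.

Σ(b_i − a_i)² = 299·3² + 177·7² + 50·4² = 12164.
c = 2t² / 12164 = 2·563² / 12164 = 52.1159.

52.116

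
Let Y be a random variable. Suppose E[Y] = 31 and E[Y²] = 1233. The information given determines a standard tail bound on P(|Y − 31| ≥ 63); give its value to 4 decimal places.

The first two moments determine the variance, so Chebyshev's inequality is the sharpest standard bound available.
Var(Y) = E[Y²] − (E[Y])² = 1233 − 961 = 272.
Chebyshev's inequality: P(|Y − μ| ≥ t) ≤ Var(Y)/t² = 272/3969 = 0.0685.

0.0685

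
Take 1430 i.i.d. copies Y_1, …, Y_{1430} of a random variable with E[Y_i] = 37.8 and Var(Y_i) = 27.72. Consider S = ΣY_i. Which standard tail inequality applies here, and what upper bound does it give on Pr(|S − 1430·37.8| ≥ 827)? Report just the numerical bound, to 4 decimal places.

With mean and variance of each term known, Chebyshev's inequality bounds the deviation of the sum (or sample mean).
Var(S) = n·Var(Y_i) = 1430·27.72 = 39639.6.
Chebyshev: Pr(|S − 1430·37.8| ≥ 827) ≤ Var(S)/827² = 39639.6/683929 = 0.0580.

0.0580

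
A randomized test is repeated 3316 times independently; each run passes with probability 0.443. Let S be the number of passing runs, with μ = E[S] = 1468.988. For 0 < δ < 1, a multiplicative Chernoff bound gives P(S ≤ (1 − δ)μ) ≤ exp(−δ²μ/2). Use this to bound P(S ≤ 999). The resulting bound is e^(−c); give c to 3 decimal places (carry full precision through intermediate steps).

75.184

Write 999 = (1 − δ)μ, so δ = 1 − 999/1468.988 = 0.31994…
Then the exponent is δ²μ/2 = (μ − 999)²/(2μ) = 75.183977.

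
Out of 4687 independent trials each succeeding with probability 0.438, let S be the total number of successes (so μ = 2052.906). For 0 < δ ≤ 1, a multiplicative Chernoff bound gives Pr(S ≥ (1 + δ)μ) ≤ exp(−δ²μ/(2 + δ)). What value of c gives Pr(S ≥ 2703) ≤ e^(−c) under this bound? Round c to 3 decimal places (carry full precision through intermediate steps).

88.863

Write 2703 = (1 + δ)μ, so δ = 2703/2052.906 − 1 = 0.3166701…
Then the exponent is δ²μ/(2 + δ) = (2703 − μ)² / (μ·(2 + δ)) = 88.862608.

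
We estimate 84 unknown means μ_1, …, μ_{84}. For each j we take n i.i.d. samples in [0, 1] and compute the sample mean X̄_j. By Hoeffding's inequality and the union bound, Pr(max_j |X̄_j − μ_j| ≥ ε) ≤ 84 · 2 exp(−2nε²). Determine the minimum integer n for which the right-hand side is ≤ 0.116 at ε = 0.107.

318

Need 2·84·exp(−2nε²) ≤ 0.116, i.e. exp(−2nε²) ≤ 0.116/168.
So 2nε² ≥ ln(168/0.116) = 7.278129.
Hence n ≥ 7.278129/(2·0.107²) = 317.850.
The smallest integer n is 318.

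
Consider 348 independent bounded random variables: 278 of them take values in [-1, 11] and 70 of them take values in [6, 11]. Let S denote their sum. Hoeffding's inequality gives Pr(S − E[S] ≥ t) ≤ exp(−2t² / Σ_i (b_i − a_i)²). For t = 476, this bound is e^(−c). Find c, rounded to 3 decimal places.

10.846

Σ(b_i − a_i)² = 278·12² + 70·5² = 41782.
c = 2t² / 41782 = 2·476² / 41782 = 10.8456.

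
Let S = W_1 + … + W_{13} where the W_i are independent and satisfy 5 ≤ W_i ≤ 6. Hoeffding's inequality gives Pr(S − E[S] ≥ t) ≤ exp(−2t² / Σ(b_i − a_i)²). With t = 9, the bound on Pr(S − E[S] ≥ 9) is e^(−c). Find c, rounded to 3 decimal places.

Σ(b_i − a_i)² = 13·(1)² = 13.
c = 2t²/13 = 2·9²/13 = 12.4615.

12.462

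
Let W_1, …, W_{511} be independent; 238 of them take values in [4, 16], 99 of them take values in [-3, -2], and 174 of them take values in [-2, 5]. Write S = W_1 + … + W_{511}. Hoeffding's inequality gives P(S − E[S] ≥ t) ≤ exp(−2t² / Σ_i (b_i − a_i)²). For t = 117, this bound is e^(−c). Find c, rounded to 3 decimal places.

0.638

Σ(b_i − a_i)² = 238·12² + 99·1² + 174·7² = 42897.
c = 2t² / 42897 = 2·117² / 42897 = 0.6382.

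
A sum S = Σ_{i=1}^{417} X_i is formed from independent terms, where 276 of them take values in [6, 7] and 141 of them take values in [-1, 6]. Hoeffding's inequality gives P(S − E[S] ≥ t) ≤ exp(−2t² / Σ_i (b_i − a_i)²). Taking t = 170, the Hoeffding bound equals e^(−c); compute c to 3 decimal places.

Σ(b_i − a_i)² = 276·1² + 141·7² = 7185.
c = 2t² / 7185 = 2·170² / 7185 = 8.0445.

8.045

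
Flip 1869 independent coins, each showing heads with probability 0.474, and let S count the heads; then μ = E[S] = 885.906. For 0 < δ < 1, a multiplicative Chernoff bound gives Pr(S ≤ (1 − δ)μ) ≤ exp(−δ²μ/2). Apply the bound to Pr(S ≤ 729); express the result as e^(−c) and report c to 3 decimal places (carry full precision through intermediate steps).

Write 729 = (1 − δ)μ, so δ = 1 − 729/885.906 = 0.1771136…
Then the exponent is δ²μ/2 = (μ − 729)²/(2μ) = 13.895093.

13.895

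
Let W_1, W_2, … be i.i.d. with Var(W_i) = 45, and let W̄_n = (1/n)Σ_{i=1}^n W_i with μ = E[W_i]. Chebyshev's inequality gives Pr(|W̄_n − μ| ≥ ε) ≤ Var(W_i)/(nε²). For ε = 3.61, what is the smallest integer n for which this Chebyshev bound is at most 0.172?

Require 45/(n·3.61²) ≤ 0.172, i.e. n ≥ 45/(0.172·3.61²) = 20.076.
The smallest integer n is 21.

21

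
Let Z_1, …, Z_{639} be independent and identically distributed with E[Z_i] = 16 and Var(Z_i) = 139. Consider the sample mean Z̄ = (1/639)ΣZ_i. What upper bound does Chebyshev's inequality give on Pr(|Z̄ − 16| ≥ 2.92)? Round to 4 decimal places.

Var(Z̄) = Var(Z_i)/n = 139/639 = 0.21753.
Chebyshev: Pr(|Z̄ − 16| ≥ 2.92) ≤ Var(Z̄)/(2.92)² = 139/(639·2.92²) = 0.0255.

0.0255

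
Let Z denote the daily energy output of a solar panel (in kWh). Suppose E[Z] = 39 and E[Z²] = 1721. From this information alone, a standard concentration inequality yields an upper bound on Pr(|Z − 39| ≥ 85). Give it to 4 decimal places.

The first two moments determine the variance, so Chebyshev's inequality is the sharpest standard bound available.
Var(Z) = E[Z²] − (E[Z])² = 1721 − 1521 = 200.
Chebyshev's inequality: Pr(|Z − μ| ≥ t) ≤ Var(Z)/t² = 200/7225 = 0.0277.

0.0277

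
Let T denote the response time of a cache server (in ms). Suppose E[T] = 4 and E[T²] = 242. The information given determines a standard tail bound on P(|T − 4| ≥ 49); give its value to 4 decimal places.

The first two moments determine the variance, so Chebyshev's inequality is the sharpest standard bound available.
Var(T) = E[T²] − (E[T])² = 242 − 16 = 226.
Chebyshev's inequality: P(|T − μ| ≥ t) ≤ Var(T)/t² = 226/2401 = 0.0941.

0.0941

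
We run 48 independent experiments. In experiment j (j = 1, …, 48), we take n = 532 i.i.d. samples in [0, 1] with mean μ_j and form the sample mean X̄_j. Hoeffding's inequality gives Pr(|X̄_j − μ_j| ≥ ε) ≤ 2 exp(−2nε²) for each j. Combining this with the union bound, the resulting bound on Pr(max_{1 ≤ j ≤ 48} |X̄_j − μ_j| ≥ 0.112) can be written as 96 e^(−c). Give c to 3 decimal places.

Union bound over the 48 events: Pr(max_{1 ≤ j ≤ 48} |X̄_j − μ_j| ≥ 0.112) ≤ 48·2·exp(−2nε²) = 96 exp(−2·532·0.112²).
So c = 2·532·0.112² = 13.3468.

13.347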